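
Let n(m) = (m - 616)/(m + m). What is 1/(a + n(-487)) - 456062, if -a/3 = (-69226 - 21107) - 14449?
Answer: -139634375585660/306174107 ≈ -4.5606e+5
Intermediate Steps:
a = 314346 (a = -3*((-69226 - 21107) - 14449) = -3*(-90333 - 14449) = -3*(-104782) = 314346)
n(m) = (-616 + m)/(2*m) (n(m) = (-616 + m)/((2*m)) = (-616 + m)*(1/(2*m)) = (-616 + m)/(2*m))
1/(a + n(-487)) - 456062 = 1/(314346 + (½)*(-616 - 487)/(-487)) - 456062 = 1/(314346 + (½)*(-1/487)*(-1103)) - 456062 = 1/(314346 + 1103/974) - 456062 = 1/(306174107/974) - 456062 = 974/306174107 - 456062 = -139634375585660/306174107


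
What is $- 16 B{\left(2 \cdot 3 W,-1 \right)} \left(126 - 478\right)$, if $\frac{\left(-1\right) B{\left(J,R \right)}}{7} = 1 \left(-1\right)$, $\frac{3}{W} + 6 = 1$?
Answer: $39424$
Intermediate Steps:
$W = - \frac{3}{5}$ ($W = \frac{3}{-6 + 1} = \frac{3}{-5} = 3 \left(- \frac{1}{5}\right) = - \frac{3}{5} \approx -0.6$)
$B{\left(J,R \right)} = 7$ ($B{\left(J,R \right)} = - 7 \cdot 1 \left(-1\right) = \left(-7\right) \left(-1\right) = 7$)
$- 16 B{\left(2 \cdot 3 W,-1 \right)} \left(126 - 478\right) = \left(-16\right) 7 \left(126 - 478\right) = \left(-112\right) \left(-352\right) = 39424$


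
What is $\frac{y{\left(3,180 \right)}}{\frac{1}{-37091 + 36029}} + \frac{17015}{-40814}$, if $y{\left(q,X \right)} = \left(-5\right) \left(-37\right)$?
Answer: $- \frac{8018743595}{40814} \approx -1.9647 \cdot 10^{5}$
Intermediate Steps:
$y{\left(q,X \right)} = 185$
$\frac{y{\left(3,180 \right)}}{\frac{1}{-37091 + 36029}} + \frac{17015}{-40814} = \frac{185}{\frac{1}{-37091 + 36029}} + \frac{17015}{-40814} = \frac{185}{\frac{1}{-1062}} + 17015 \left(- \frac{1}{40814}\right) = \frac{185}{- \frac{1}{1062}} - \frac{17015}{40814} = 185 \left(-1062\right) - \frac{17015}{40814} = -196470 - \frac{17015}{40814} = - \frac{8018743595}{40814}$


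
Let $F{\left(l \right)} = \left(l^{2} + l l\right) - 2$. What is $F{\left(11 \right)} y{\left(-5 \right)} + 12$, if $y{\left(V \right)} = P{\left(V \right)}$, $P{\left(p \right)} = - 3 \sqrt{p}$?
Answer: $12 - 720 i \sqrt{5} \approx 12.0 - 1610.0 i$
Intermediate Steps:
$F{\left(l \right)} = -2 + 2 l^{2}$ ($F{\left(l \right)} = \left(l^{2} + l^{2}\right) - 2 = 2 l^{2} - 2 = -2 + 2 l^{2}$)
$y{\left(V \right)} = - 3 \sqrt{V}$
$F{\left(11 \right)} y{\left(-5 \right)} + 12 = \left(-2 + 2 \cdot 11^{2}\right) \left(- 3 \sqrt{-5}\right) + 12 = \left(-2 + 2 \cdot 121\right) \left(- 3 i \sqrt{5}\right) + 12 = \left(-2 + 242\right) \left(- 3 i \sqrt{5}\right) + 12 = 240 \left(- 3 i \sqrt{5}\right) + 12 = - 720 i \sqrt{5} + 12 = 12 - 720 i \sqrt{5}$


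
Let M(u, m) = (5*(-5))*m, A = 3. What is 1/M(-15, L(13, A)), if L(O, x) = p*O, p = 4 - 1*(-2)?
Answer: -1/1950 ≈ -0.00051282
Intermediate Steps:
p = 6 (p = 4 + 2 = 6)
L(O, x) = 6*O
M(u, m) = -25*m
1/M(-15, L(13, A)) = 1/(-150*13) = 1/(-25*78) = 1/(-1950) = -1/1950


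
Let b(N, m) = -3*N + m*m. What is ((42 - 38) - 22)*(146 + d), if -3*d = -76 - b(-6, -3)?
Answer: -3246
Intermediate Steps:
b(N, m) = m**2 - 3*N (b(N, m) = -3*N + m**2 = m**2 - 3*N)
d = 103/3 (d = -(-76 - ((-3)**2 - 3*(-6)))/3 = -(-76 - (9 + 18))/3 = -(-76 - 1*27)/3 = -(-76 - 27)/3 = -1/3*(-103) = 103/3 ≈ 34.333)
((42 - 38) - 22)*(146 + d) = ((42 - 38) - 22)*(146 + 103/3) = (4 - 22)*(541/3) = -18*541/3 = -3246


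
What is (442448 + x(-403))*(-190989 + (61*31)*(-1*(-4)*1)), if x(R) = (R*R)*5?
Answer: -230105378525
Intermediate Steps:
x(R) = 5*R**2 (x(R) = R**2*5 = 5*R**2)
(442448 + x(-403))*(-190989 + (61*31)*(-1*(-4)*1)) = (442448 + 5*(-403)**2)*(-190989 + (61*31)*(-1*(-4)*1)) = (442448 + 5*162409)*(-190989 + 1891*(4*1)) = (442448 + 812045)*(-190989 + 1891*4) = 1254493*(-190989 + 7564) = 1254493*(-183425) = -230105378525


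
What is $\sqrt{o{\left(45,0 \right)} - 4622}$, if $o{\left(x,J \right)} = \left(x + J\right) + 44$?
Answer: $i \sqrt{4533} \approx 67.328 i$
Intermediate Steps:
$o{\left(x,J \right)} = 44 + J + x$ ($o{\left(x,J \right)} = \left(J + x\right) + 44 = 44 + J + x$)
$\sqrt{o{\left(45,0 \right)} - 4622} = \sqrt{\left(44 + 0 + 45\right) - 4622} = \sqrt{89 - 4622} = \sqrt{-4533} = i \sqrt{4533}$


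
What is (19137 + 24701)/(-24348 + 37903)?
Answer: 43838/13555 ≈ 3.2341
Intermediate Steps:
(19137 + 24701)/(-24348 + 37903) = 43838/13555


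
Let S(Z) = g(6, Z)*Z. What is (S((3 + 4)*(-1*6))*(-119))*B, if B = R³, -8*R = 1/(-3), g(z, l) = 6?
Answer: 833/384 ≈ 2.1693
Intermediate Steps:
R = 1/24 (R = -1/(8*(-3)) = -(-1)/(8*3) = -⅛*(-⅓) = 1/24 ≈ 0.041667)
S(Z) = 6*Z
B = 1/13824 (B = (1/24)³ = 1/13824 ≈ 7.2338e-5)
(S((3 + 4)*(-1*6))*(-119))*B = ((6*((3 + 4)*(-1*6)))*(-119))*(1/13824) = ((6*(7*(-6)))*(-119))*(1/13824) = ((6*(-42))*(-119))*(1/13824) = -252*(-119)*(1/13824) = 29988*(1/13824) = 833/384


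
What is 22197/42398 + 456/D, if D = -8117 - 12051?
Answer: 53541951/106885358 ≈ 0.50093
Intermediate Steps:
D = -20168
22197/42398 + 456/D = 22197/42398 + 456/(-20168) = 22197*(1/42398) + 456*(-1/20168) = 22197/42398 - 57/2521 = 53541951/106885358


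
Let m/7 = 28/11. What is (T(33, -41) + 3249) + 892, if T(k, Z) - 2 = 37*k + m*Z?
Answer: 50968/11 ≈ 4633.5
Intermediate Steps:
m = 196/11 (m = 7*(28/11) = 196/11 ≈ 17.818)
T(k, Z) = 2 + 37*k + 196*Z/11 (T(k, Z) = 2 + (37*k + 196*Z/11) = 2 + 37*k + 196*Z/11)
(T(33, -41) + 3249) + 892 = ((2 + 37*33 + (196/11)*(-41)) + 3249) + 892 = ((2 + 1221 - 8036/11) + 3249) + 892 = (5417/11 + 3249) + 892 = 41156/11 + 892 = 50968/11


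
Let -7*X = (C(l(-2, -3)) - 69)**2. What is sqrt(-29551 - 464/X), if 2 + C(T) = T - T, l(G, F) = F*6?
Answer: I*sqrt(148963343)/71 ≈ 171.9*I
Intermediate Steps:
l(G, F) = 6*F
C(T) = -2 (C(T) = -2 + (T - T) = -2 + 0 = -2)
X = -5041/7 (X = -(-2 - 69)**2/7 = -1/7*(-71)**2 = -1/7*5041 = -5041/7 ≈ -720.14)
sqrt(-29551 - 464/X) = sqrt(-29551 - 464/(-5041/7)) = sqrt(-29551 - 464*(-7/5041)) = sqrt(-29551 + 3248/5041) = sqrt(-148963343/5041) = I*sqrt(148963343)/71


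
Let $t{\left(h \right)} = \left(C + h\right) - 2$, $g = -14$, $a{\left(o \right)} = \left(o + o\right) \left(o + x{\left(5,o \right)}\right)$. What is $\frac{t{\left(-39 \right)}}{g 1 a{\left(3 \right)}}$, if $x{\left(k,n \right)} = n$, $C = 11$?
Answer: $\frac{5}{84} \approx 0.059524$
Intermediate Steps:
$a{\left(o \right)} = 4 o^{2}$ ($a{\left(o \right)} = \left(o + o\right) \left(o + o\right) = 2 o 2 o = 4 o^{2}$)
$t{\left(h \right)} = 9 + h$ ($t{\left(h \right)} = \left(11 + h\right) - 2 = 9 + h$)
$\frac{t{\left(-39 \right)}}{g 1 a{\left(3 \right)}} = \frac{9 - 39}{\left(-14\right) 1 \cdot 4 \cdot 3^{2}} = - \frac{30}{\left(-14\right) 4 \cdot 9} = - \frac{30}{\left(-14\right) 36} = - \frac{30}{-504} = \left(-30\right) \left(- \frac{1}{504}\right) = \frac{5}{84}$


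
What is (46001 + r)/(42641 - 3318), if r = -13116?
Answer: 32885/39323 ≈ 0.83628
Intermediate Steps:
(46001 + r)/(42641 - 3318) = (46001 - 13116)/(42641 - 3318) = 32885/39323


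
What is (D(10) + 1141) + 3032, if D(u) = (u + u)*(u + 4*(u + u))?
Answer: 5973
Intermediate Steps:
D(u) = 18*u² (D(u) = (2*u)*(u + 4*(2*u)) = (2*u)*(u + 8*u) = (2*u)*(9*u) = 18*u²)
(D(10) + 1141) + 3032 = (18*10² + 1141) + 3032 = (18*100 + 1141) + 3032 = (1800 + 1141) + 3032 = 2941 + 3032 = 5973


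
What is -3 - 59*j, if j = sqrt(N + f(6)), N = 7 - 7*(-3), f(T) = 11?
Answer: -3 - 59*sqrt(39) ≈ -371.46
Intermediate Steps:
N = 28 (N = 7 + 21 = 28)
j = sqrt(39) (j = sqrt(28 + 11) = sqrt(39) ≈ 6.2450)
-3 - 59*j = -3 - 59*sqrt(39)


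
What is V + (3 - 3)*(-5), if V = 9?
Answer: 9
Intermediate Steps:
V + (3 - 3)*(-5) = 9 + (3 - 3)*(-5) = 9 + 0*(-5) = 9 + 0 = 9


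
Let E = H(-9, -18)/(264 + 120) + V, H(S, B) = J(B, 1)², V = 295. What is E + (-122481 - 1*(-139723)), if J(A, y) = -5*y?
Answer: 6734233/384 ≈ 17537.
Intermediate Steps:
H(S, B) = 25 (H(S, B) = (-5*1)² = (-5)² = 25)
E = 113305/384 (E = 25/(264 + 120) + 295 = 25/384 + 295 = 113305/384 ≈ 295.06)
E + (-122481 - 1*(-139723)) = 113305/384 + (-122481 - 1*(-139723)) = 113305/384 + (-122481 + 139723) = 113305/384 + 17242 = 6734233/384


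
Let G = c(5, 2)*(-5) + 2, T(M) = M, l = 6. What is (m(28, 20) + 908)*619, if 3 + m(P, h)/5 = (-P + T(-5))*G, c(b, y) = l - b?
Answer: 859172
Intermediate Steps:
c(b, y) = 6 - b
G = -3 (G = (6 - 1*5)*(-5) + 2 = (6 - 5)*(-5) + 2 = 1*(-5) + 2 = -5 + 2 = -3)
m(P, h) = 60 + 15*P (m(P, h) = -15 + 5*((-P - 5)*(-3)) = -15 + 5*((-5 - P)*(-3)) = -15 + 5*(15 + 3*P) = -15 + (75 + 15*P) = 60 + 15*P)
(m(28, 20) + 908)*619 = ((60 + 15*28) + 908)*619 = ((60 + 420) + 908)*619 = (480 + 908)*619 = 1388*619 = 859172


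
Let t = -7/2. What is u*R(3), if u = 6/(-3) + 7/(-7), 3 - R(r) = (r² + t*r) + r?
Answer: -9/2 ≈ -4.5000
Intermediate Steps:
t = -7/2 (t = -7*½ = -7/2 ≈ -3.5000)
R(r) = 3 - r² + 5*r/2 (R(r) = 3 - ((r² - 7*r/2) + r) = 3 - (r² - 5*r/2) = 3 + (-r² + 5*r/2) = 3 - r² + 5*r/2)
u = -3 (u = 6*(-⅓) + 7*(-⅐) = -2 - 1 = -3)
u*R(3) = -3*(3 - 1*3² + (5/2)*3) = -3*(3 - 1*9 + 15/2) = -3*(3 - 9 + 15/2) = -3*3/2 = -9/2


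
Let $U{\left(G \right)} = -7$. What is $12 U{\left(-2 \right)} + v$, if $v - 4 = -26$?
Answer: $-106$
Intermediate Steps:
$v = -22$ ($v = 4 - 26 = -22$)
$12 U{\left(-2 \right)} + v = 12 \left(-7\right) - 22 = -84 - 22 = -106$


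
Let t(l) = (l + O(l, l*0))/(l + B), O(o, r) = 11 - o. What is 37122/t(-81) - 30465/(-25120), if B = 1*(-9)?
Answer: -16785016497/55264 ≈ -3.0372e+5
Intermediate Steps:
B = -9
t(l) = 11/(-9 + l) (t(l) = (l + (11 - l))/(l - 9) = 11/(-9 + l))
37122/t(-81) - 30465/(-25120) = 37122/((11/(-9 - 81))) - 30465/(-25120) = 37122/((11/(-90))) - 30465*(-1/25120) = 37122/((11*(-1/90))) + 6093/5024 = 37122/(-11/90) + 6093/5024 = 37122*(-90/11) + 6093/5024 = -3340980/11 + 6093/5024 = -16785016497/55264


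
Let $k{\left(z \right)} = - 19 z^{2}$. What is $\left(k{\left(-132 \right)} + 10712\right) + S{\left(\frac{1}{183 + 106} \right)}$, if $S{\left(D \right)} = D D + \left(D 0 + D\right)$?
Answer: $- \frac{26755450934}{83521} \approx -3.2034 \cdot 10^{5}$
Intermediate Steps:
$S{\left(D \right)} = D + D^{2}$ ($S{\left(D \right)} = D^{2} + \left(0 + D\right) = D^{2} + D = D + D^{2}$)
$\left(k{\left(-132 \right)} + 10712\right) + S{\left(\frac{1}{183 + 106} \right)} = \left(- 19 \left(-132\right)^{2} + 10712\right) + \frac{1 + \frac{1}{183 + 106}}{183 + 106} = \left(\left(-19\right) 17424 + 10712\right) + \frac{1 + \frac{1}{289}}{289} = \left(-331056 + 10712\right) + \frac{1 + \frac{1}{289}}{289} = -320344 + \frac{1}{289} \cdot \frac{290}{289} = -320344 + \frac{290}{83521} = - \frac{26755450934}{83521}$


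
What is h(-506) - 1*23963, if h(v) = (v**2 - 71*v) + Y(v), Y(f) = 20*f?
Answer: 257879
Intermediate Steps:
h(v) = v**2 - 51*v (h(v) = (v**2 - 71*v) + 20*v = v**2 - 51*v)
h(-506) - 1*23963 = -506*(-51 - 506) - 1*23963 = -506*(-557) - 23963 = 281842 - 23963 = 257879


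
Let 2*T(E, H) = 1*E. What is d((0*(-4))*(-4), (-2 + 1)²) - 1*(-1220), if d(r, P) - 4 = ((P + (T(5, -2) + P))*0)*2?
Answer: 1224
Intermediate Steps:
T(E, H) = E/2 (T(E, H) = (1*E)/2 = E/2)
d(r, P) = 4 (d(r, P) = 4 + ((P + ((½)*5 + P))*0)*2 = 4 + ((P + (5/2 + P))*0)*2 = 4 + ((5/2 + 2*P)*0)*2 = 4 + 0*2 = 4 + 0 = 4)
d((0*(-4))*(-4), (-2 + 1)²) - 1*(-1220) = 4 - 1*(-1220) = 4 + 1220 = 1224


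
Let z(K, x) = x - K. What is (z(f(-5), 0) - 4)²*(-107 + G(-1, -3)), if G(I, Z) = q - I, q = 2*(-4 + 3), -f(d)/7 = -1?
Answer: -13068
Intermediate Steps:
f(d) = 7 (f(d) = -7*(-1) = 7)
q = -2 (q = 2*(-1) = -2)
G(I, Z) = -2 - I
(z(f(-5), 0) - 4)²*(-107 + G(-1, -3)) = ((0 - 1*7) - 4)²*(-107 + (-2 - 1*(-1))) = ((0 - 7) - 4)²*(-107 + (-2 + 1)) = (-7 - 4)²*(-107 - 1) = (-11)²*(-108) = 121*(-108) = -13068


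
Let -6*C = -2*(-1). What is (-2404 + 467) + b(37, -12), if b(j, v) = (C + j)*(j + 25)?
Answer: 1009/3 ≈ 336.33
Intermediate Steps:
C = -⅓ (C = -(-1)*(-1)/3 = -⅙*2 = -⅓ ≈ -0.33333)
b(j, v) = (25 + j)*(-⅓ + j) (b(j, v) = (-⅓ + j)*(j + 25) = (-⅓ + j)*(25 + j) = (25 + j)*(-⅓ + j))
(-2404 + 467) + b(37, -12) = (-2404 + 467) + (-25/3 + 37² + (74/3)*37) = -1937 + (-25/3 + 1369 + 2738/3) = -1937 + 6820/3 = 1009/3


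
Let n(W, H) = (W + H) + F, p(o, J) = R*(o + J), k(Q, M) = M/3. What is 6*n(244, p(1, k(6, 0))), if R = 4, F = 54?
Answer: 1812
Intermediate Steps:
k(Q, M) = M/3 (k(Q, M) = M*(⅓) = M/3)
p(o, J) = 4*J + 4*o (p(o, J) = 4*(o + J) = 4*(J + o) = 4*J + 4*o)
n(W, H) = 54 + H + W (n(W, H) = (W + H) + 54 = (H + W) + 54 = 54 + H + W)
6*n(244, p(1, k(6, 0))) = 6*(54 + (4*((⅓)*0) + 4*1) + 244) = 6*(54 + (4*0 + 4) + 244) = 6*(54 + (0 + 4) + 244) = 6*(54 + 4 + 244) = 6*302 = 1812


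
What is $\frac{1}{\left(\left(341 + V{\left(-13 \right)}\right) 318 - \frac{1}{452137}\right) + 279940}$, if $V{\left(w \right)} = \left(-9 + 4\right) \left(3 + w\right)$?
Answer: $\frac{452137}{182789042085} \approx 2.4735 \cdot 10^{-6}$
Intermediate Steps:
$V{\left(w \right)} = -15 - 5 w$ ($V{\left(w \right)} = - 5 \left(3 + w\right) = -15 - 5 w$)
$\frac{1}{\left(\left(341 + V{\left(-13 \right)}\right) 318 - \frac{1}{452137}\right) + 279940} = \frac{1}{\left(\left(341 - -50\right) 318 - \frac{1}{452137}\right) + 279940} = \frac{1}{\left(\left(341 + \left(-15 + 65\right)\right) 318 - \frac{1}{452137}\right) + 279940} = \frac{1}{\left(\left(341 + 50\right) 318 - \frac{1}{452137}\right) + 279940} = \frac{1}{\left(391 \cdot 318 - \frac{1}{452137}\right) + 279940} = \frac{1}{\left(124338 - \frac{1}{452137}\right) + 279940} = \frac{1}{\frac{56217810305}{452137} + 279940} = \frac{1}{\frac{182789042085}{452137}} = \frac{452137}{182789042085}$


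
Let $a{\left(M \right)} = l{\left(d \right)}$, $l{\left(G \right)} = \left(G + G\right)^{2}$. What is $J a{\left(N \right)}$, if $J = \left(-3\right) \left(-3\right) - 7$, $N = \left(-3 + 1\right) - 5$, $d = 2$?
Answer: $32$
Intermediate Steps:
$l{\left(G \right)} = 4 G^{2}$ ($l{\left(G \right)} = \left(2 G\right)^{2} = 4 G^{2}$)
$N = -7$ ($N = -2 - 5 = -7$)
$a{\left(M \right)} = 16$ ($a{\left(M \right)} = 4 \cdot 2^{2} = 4 \cdot 4 = 16$)
$J = 2$ ($J = 9 - 7 = 2$)
$J a{\left(N \right)} = 2 \cdot 16 = 32$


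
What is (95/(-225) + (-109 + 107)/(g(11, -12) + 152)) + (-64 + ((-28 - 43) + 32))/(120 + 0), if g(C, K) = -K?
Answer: -19081/14760 ≈ -1.2928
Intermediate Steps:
(95/(-225) + (-109 + 107)/(g(11, -12) + 152)) + (-64 + ((-28 - 43) + 32))/(120 + 0) = (95/(-225) + (-109 + 107)/(-1*(-12) + 152)) + (-64 + ((-28 - 43) + 32))/(120 + 0) = (95*(-1/225) - 2/(12 + 152)) + (-64 + (-71 + 32))/120 = (-19/45 - 2/164) + (-64 - 39)*(1/120) = (-19/45 - 2*1/164) - 103*1/120 = (-19/45 - 1/82) - 103/120 = -1603/3690 - 103/120 = -19081/14760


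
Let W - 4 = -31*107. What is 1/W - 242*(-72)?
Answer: 57725711/3313 ≈ 17424.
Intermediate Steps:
W = -3313 (W = 4 - 31*107 = 4 - 3317 = -3313)
1/W - 242*(-72) = 1/(-3313) - 242*(-72) = -1/3313 + 17424 = 57725711/3313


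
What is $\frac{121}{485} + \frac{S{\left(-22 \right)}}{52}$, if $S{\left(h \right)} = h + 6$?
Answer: $- \frac{367}{6305} \approx -0.058208$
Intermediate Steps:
$S{\left(h \right)} = 6 + h$
$\frac{121}{485} + \frac{S{\left(-22 \right)}}{52} = \frac{121}{485} + \frac{6 - 22}{52} = 121 \cdot \frac{1}{485} - \frac{4}{13} = \frac{121}{485} - \frac{4}{13} = - \frac{367}{6305}$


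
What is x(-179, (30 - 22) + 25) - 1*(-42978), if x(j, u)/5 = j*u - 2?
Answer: 13433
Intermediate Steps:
x(j, u) = -10 + 5*j*u (x(j, u) = 5*(j*u - 2) = 5*(-2 + j*u) = -10 + 5*j*u)
x(-179, (30 - 22) + 25) - 1*(-42978) = (-10 + 5*(-179)*((30 - 22) + 25)) - 1*(-42978) = (-10 + 5*(-179)*(8 + 25)) + 42978 = (-10 + 5*(-179)*33) + 42978 = (-10 - 29535) + 42978 = -29545 + 42978 = 13433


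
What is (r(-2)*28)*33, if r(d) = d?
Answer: -1848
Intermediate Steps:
(r(-2)*28)*33 = -2*28*33 = -56*33 = -1848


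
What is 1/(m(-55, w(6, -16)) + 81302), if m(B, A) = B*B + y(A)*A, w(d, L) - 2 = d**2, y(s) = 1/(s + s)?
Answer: 2/168655 ≈ 1.1859e-5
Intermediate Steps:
y(s) = 1/(2*s)
w(d, L) = 2 + d**2
m(B, A) = 1/2 + B**2 (m(B, A) = B*B + (1/(2*A))*A = B**2 + 1/2 = 1/2 + B**2)
1/(m(-55, w(6, -16)) + 81302) = 1/((1/2 + (-55)**2) + 81302) = 1/((1/2 + 3025) + 81302) = 1/(6051/2 + 81302) = 1/(168655/2) = 2/168655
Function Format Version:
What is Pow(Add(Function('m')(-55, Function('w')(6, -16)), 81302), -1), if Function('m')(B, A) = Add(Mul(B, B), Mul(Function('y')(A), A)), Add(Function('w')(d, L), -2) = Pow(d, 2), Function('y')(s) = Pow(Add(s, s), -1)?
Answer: Rational(2, 168655) ≈ 1.1859e-5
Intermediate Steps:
Function('y')(s) = Mul(Rational(1, 2), Pow(s, -1)) (Function('y')(s) = Pow(Mul(2, s), -1) = Mul(Rational(1, 2), Pow(s, -1)))
Function('w')(d, L) = Add(2, Pow(d, 2))
Function('m')(B, A) = Add(Rational(1, 2), Pow(B, 2)) (Function('m')(B, A) = Add(Mul(B, B), Mul(Mul(Rational(1, 2), Pow(A, -1)), A)) = Add(Pow(B, 2), Rational(1, 2)) = Add(Rational(1, 2), Pow(B, 2)))
Pow(Add(Function('m')(-55, Function('w')(6, -16)), 81302), -1) = Pow(Add(Add(Rational(1, 2), Pow(-55, 2)), 81302), -1) = Pow(Add(Add(Rational(1, 2), 3025), 81302), -1) = Pow(Add(Rational(6051, 2), 81302), -1) = Pow(Rational(168655, 2), -1) = Rational(2, 168655)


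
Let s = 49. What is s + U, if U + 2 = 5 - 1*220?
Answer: -168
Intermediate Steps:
U = -217 (U = -2 + (5 - 1*220) = -2 + (5 - 220) = -2 - 215 = -217)
s + U = 49 - 217 = -168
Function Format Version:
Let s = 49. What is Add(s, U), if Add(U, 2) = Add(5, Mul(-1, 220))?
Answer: -168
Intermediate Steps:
U = -217 (U = Add(-2, Add(5, Mul(-1, 220))) = Add(-2, Add(5, -220)) = Add(-2, -215) = -217)
Add(s, U) = Add(49, -217) = -168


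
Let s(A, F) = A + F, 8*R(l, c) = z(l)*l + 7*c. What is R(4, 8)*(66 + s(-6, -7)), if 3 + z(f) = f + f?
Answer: 1007/2 ≈ 503.50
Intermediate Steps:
z(f) = -3 + 2*f (z(f) = -3 + (f + f) = -3 + 2*f)
R(l, c) = 7*c/8 + l*(-3 + 2*l)/8 (R(l, c) = ((-3 + 2*l)*l + 7*c)/8 = (l*(-3 + 2*l) + 7*c)/8 = (7*c + l*(-3 + 2*l))/8 = 7*c/8 + l*(-3 + 2*l)/8)
R(4, 8)*(66 + s(-6, -7)) = ((7/8)*8 + (⅛)*4*(-3 + 2*4))*(66 + (-6 - 7)) = (7 + (⅛)*4*(-3 + 8))*(66 - 13) = (7 + (⅛)*4*5)*53 = (7 + 5/2)*53 = (19/2)*53 = 1007/2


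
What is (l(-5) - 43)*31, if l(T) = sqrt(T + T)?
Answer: -1333 + 31*I*sqrt(10) ≈ -1333.0 + 98.031*I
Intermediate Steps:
l(T) = sqrt(2)*sqrt(T) (l(T) = sqrt(2*T) = sqrt(2)*sqrt(T))
(l(-5) - 43)*31 = (sqrt(2)*sqrt(-5) - 43)*31 = (sqrt(2)*(I*sqrt(5)) - 43)*31 = (I*sqrt(10) - 43)*31 = (-43 + I*sqrt(10))*31 = -1333 + 31*I*sqrt(10)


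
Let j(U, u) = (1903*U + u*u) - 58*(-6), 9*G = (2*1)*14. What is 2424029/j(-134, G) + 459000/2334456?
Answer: -6234645712377/668762958370 ≈ -9.3226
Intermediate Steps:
G = 28/9 (G = ((2*1)*14)/9 = (2*14)/9 = (⅑)*28 = 28/9 ≈ 3.1111)
j(U, u) = 348 + u² + 1903*U (j(U, u) = (1903*U + u²) + 348 = (u² + 1903*U) + 348 = 348 + u² + 1903*U)
2424029/j(-134, G) + 459000/2334456 = 2424029/(348 + (28/9)² + 1903*(-134)) + 459000/2334456 = 2424029/(348 + 784/81 - 255002) + 459000*(1/2334456) = 2424029/(-20626190/81) + 6375/32423 = 2424029*(-81/20626190) + 6375/32423 = -196346349/20626190 + 6375/32423 = -6234645712377/668762958370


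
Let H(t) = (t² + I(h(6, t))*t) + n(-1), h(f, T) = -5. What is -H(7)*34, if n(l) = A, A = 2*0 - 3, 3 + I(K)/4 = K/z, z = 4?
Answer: 2482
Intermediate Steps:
I(K) = -12 + K (I(K) = -12 + 4*(K/4) = -12 + K)
A = -3 (A = 0 - 3 = -3)
n(l) = -3
H(t) = -3 + t² - 17*t (H(t) = (t² + (-12 - 5)*t) - 3 = (t² - 17*t) - 3 = -3 + t² - 17*t)
-H(7)*34 = -(-3 + 7² - 17*7)*34 = -(-3 + 49 - 119)*34 = -1*(-73)*34 = 73*34 = 2482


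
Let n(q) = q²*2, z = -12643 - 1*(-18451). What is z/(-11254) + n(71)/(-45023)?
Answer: -187478206/253344421 ≈ -0.74001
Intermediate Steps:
z = 5808 (z = -12643 + 18451 = 5808)
n(q) = 2*q²
z/(-11254) + n(71)/(-45023) = 5808/(-11254) + (2*71²)/(-45023) = 5808*(-1/11254) + (2*5041)*(-1/45023) = -2904/5627 + 10082*(-1/45023) = -2904/5627 - 10082/45023 = -187478206/253344421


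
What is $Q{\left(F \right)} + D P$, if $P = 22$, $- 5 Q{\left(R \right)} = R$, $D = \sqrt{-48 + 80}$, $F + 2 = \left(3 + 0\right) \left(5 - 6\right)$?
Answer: $1 + 88 \sqrt{2} \approx 125.45$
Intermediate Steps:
$F = -5$ ($F = -2 + \left(3 + 0\right) \left(5 - 6\right) = -2 + 3 \left(-1\right) = -2 - 3 = -5$)
$D = 4 \sqrt{2}$ ($D = \sqrt{32} = 4 \sqrt{2} \approx 5.6569$)
$Q{\left(R \right)} = - \frac{R}{5}$
$Q{\left(F \right)} + D P = \left(- \frac{1}{5}\right) \left(-5\right) + 4 \sqrt{2} \cdot 22 = 1 + 88 \sqrt{2}$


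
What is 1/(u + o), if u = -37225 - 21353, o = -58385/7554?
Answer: -7554/442556597 ≈ -1.7069e-5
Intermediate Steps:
o = -58385/7554 (o = -58385*1/7554 = -58385/7554 ≈ -7.7290)
u = -58578
1/(u + o) = 1/(-58578 - 58385/7554) = 1/(-442556597/7554) = -7554/442556597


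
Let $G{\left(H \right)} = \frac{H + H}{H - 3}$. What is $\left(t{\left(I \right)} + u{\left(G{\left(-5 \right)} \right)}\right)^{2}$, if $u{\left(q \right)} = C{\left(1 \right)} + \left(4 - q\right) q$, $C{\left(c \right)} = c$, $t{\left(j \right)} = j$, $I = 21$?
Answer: $\frac{165649}{256} \approx 647.07$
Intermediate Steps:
$G{\left(H \right)} = \frac{2 H}{-3 + H}$
$u{\left(q \right)} = 1 + q \left(4 - q\right)$ ($u{\left(q \right)} = 1 + \left(4 - q\right) q = 1 + q \left(4 - q\right)$)
$\left(t{\left(I \right)} + u{\left(G{\left(-5 \right)} \right)}\right)^{2} = \left(21 + \left(1 - \left(2 \left(-5\right) \frac{1}{-3 - 5}\right)^{2} + 4 \cdot 2 \left(-5\right) \frac{1}{-3 - 5}\right)\right)^{2} = \left(21 + \left(1 - \left(2 \left(-5\right) \frac{1}{-8}\right)^{2} + 4 \cdot 2 \left(-5\right) \frac{1}{-8}\right)\right)^{2} = \left(21 + \left(1 - \left(2 \left(-5\right) \left(- \frac{1}{8}\right)\right)^{2} + 4 \cdot 2 \left(-5\right) \left(- \frac{1}{8}\right)\right)\right)^{2} = \left(21 + \left(1 - \left(\frac{5}{4}\right)^{2} + 4 \cdot \frac{5}{4}\right)\right)^{2} = \left(21 + \left(1 - \frac{25}{16} + 5\right)\right)^{2} = \left(21 + \frac{71}{16}\right)^{2} = \left(\frac{407}{16}\right)^{2} = \frac{165649}{256}$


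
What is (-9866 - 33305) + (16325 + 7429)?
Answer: -19417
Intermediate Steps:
(-9866 - 33305) + (16325 + 7429) = -43171 + 23754 = -19417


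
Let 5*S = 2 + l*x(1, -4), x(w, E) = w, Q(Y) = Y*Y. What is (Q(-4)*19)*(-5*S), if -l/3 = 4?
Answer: 3040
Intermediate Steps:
Q(Y) = Y²
l = -12 (l = -3*4 = -12)
S = -2 (S = (2 - 12*1)/5 = (2 - 12)/5 = (⅕)*(-10) = -2)
(Q(-4)*19)*(-5*S) = ((-4)²*19)*(-5*(-2)) = (16*19)*10 = 304*10 = 3040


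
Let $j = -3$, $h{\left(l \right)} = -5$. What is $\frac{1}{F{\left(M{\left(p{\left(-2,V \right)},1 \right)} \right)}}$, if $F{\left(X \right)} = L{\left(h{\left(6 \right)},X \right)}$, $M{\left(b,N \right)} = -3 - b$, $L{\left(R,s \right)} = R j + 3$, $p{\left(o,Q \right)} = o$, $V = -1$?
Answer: $\frac{1}{18} \approx 0.055556$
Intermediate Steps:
$L{\left(R,s \right)} = 3 - 3 R$ ($L{\left(R,s \right)} = R \left(-3\right) + 3 = - 3 R + 3 = 3 - 3 R$)
$F{\left(X \right)} = 18$ ($F{\left(X \right)} = 3 - -15 = 3 + 15 = 18$)
$\frac{1}{F{\left(M{\left(p{\left(-2,V \right)},1 \right)} \right)}} = \frac{1}{18}$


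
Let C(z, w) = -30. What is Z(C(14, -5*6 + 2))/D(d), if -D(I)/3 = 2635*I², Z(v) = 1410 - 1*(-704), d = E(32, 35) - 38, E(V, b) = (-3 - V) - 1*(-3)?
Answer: -151/2766750 ≈ -5.4577e-5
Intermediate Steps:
E(V, b) = -V (E(V, b) = (-3 - V) + 3 = -V)
d = -70 (d = -1*32 - 38 = -32 - 38 = -70)
Z(v) = 2114 (Z(v) = 1410 + 704 = 2114)
D(I) = -7905*I²
Z(C(14, -5*6 + 2))/D(d) = 2114/((-7905*(-70)²)) = 2114/((-7905*4900)) = 2114/(-38734500) = 2114*(-1/38734500) = -151/2766750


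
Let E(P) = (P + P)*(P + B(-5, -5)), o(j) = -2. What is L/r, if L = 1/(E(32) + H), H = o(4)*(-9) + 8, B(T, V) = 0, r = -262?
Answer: -1/543388 ≈ -1.8403e-6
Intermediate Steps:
E(P) = 2*P² (E(P) = (P + P)*(P + 0) = (2*P)*P = 2*P²)
H = 26 (H = -2*(-9) + 8 = 18 + 8 = 26)
L = 1/2074 (L = 1/(2*32² + 26) = 1/(2*1024 + 26) = 1/(2048 + 26) = 1/2074 ≈ 0.00048216)
L/r = (1/2074)/(-262) = (1/2074)*(-1/262) = -1/543388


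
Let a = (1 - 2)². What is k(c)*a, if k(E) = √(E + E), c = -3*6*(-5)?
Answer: 6*√5 ≈ 13.416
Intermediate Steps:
c = 90 (c = -18*(-5) = 90)
a = 1 (a = (-1)² = 1)
k(E) = √2*√E (k(E) = √(2*E) = √2*√E)
k(c)*a = (√2*√90)*1 = (√2*(3*√10))*1 = (6*√5)*1 = 6*√5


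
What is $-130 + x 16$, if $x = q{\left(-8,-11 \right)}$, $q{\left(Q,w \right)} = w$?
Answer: $-306$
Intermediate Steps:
$x = -11$
$-130 + x 16 = -130 - 176 = -306$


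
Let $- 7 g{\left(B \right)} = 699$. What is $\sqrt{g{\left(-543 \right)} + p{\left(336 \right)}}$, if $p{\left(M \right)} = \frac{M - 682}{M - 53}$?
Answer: $\frac{i \sqrt{396673459}}{1981} \approx 10.054 i$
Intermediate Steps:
$g{\left(B \right)} = - \frac{699}{7}$ ($g{\left(B \right)} = \left(- \frac{1}{7}\right) 699 = - \frac{699}{7}$)
$p{\left(M \right)} = \frac{-682 + M}{-53 + M}$
$\sqrt{g{\left(-543 \right)} + p{\left(336 \right)}} = \sqrt{- \frac{699}{7} + \frac{-682 + 336}{-53 + 336}} = \sqrt{- \frac{699}{7} + \frac{1}{283} \left(-346\right)} = \sqrt{- \frac{699}{7} - \frac{346}{283}} = \sqrt{- \frac{200239}{1981}} = \frac{i \sqrt{396673459}}{1981}$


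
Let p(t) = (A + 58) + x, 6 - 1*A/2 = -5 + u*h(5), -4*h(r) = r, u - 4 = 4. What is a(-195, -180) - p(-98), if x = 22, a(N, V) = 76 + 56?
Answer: 10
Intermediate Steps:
u = 8 (u = 4 + 4 = 8)
h(r) = -r/4
a(N, V) = 132
A = 42 (A = 12 - 2*(-5 + 8*(-¼*5)) = 12 - 2*(-5 + 8*(-5/4)) = 12 - 2*(-5 - 10) = 12 - 2*(-15) = 12 + 30 = 42)
p(t) = 122 (p(t) = (42 + 58) + 22 = 100 + 22 = 122)
a(-195, -180) - p(-98) = 132 - 1*122 = 132 - 122 = 10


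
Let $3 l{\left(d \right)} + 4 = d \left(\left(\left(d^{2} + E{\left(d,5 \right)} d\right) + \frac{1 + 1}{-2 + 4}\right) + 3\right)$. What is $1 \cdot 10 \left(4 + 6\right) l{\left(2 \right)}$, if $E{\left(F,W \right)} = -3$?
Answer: $0$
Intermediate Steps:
$l{\left(d \right)} = - \frac{4}{3} + \frac{d \left(4 + d^{2} - 3 d\right)}{3}$ ($l{\left(d \right)} = - \frac{4}{3} + \frac{d \left(\left(\left(d^{2} - 3 d\right) + \frac{1 + 1}{-2 + 4}\right) + 3\right)}{3} = - \frac{4}{3} + \frac{d \left(\left(\left(d^{2} - 3 d\right) + \frac{2}{2}\right) + 3\right)}{3} = - \frac{4}{3} + \frac{d \left(\left(\left(d^{2} - 3 d\right) + 2 \cdot \frac{1}{2}\right) + 3\right)}{3} = - \frac{4}{3} + \frac{d \left(\left(\left(d^{2} - 3 d\right) + 1\right) + 3\right)}{3} = - \frac{4}{3} + \frac{d \left(\left(1 + d^{2} - 3 d\right) + 3\right)}{3} = - \frac{4}{3} + \frac{d \left(4 + d^{2} - 3 d\right)}{3}$)
$1 \cdot 10 \left(4 + 6\right) l{\left(2 \right)} = 1 \cdot 10 \left(4 + 6\right) \left(- \frac{4}{3} - 2^{2} + \frac{2^{3}}{3} + \frac{4}{3} \cdot 2\right) = 10 \cdot 10 \left(- \frac{4}{3} - 4 + \frac{1}{3} \cdot 8 + \frac{8}{3}\right) = 10 \cdot 10 \left(- \frac{4}{3} - 4 + \frac{8}{3} + \frac{8}{3}\right) = 10 \cdot 10 \cdot 0 = 10 \cdot 0 = 0$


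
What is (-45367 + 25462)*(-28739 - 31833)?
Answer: 1205685660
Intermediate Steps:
(-45367 + 25462)*(-28739 - 31833) = -19905*(-60572) = 1205685660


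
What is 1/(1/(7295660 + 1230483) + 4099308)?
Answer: 8526143/34951286209045 ≈ 2.4394e-7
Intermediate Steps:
1/(1/(7295660 + 1230483) + 4099308) = 1/(1/8526143 + 4099308) = 1/(34951286209045/8526143) = 8526143/34951286209045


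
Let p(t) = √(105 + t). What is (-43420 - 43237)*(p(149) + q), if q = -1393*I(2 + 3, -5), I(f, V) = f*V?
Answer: -3017830025 - 86657*√254 ≈ -3.0192e+9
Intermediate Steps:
I(f, V) = V*f
q = 34825 (q = -(-6965)*(2 + 3) = -(-6965)*5 = -1393*(-25) = 34825)
(-43420 - 43237)*(p(149) + q) = (-43420 - 43237)*(√(105 + 149) + 34825) = -86657*(√254 + 34825) = -86657*(34825 + √254) = -3017830025 - 86657*√254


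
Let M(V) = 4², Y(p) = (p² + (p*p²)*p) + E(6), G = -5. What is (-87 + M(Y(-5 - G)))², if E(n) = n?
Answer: 5041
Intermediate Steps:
Y(p) = 6 + p² + p⁴ (Y(p) = (p² + (p*p²)*p) + 6 = (p² + p³*p) + 6 = (p² + p⁴) + 6 = 6 + p² + p⁴)
M(V) = 16
(-87 + M(Y(-5 - G)))² = (-87 + 16)² = (-71)² = 5041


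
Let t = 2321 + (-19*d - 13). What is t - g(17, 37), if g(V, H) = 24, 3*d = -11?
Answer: 7061/3 ≈ 2353.7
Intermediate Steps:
d = -11/3 (d = (1/3)*(-11) = -11/3 ≈ -3.6667)
t = 7133/3 (t = 2321 + (-19*(-11/3) - 13) = 2321 + (209/3 - 13) = 2321 + 170/3 = 7133/3 ≈ 2377.7)
t - g(17, 37) = 7133/3 - 1*24 = 7133/3 - 24 = 7061/3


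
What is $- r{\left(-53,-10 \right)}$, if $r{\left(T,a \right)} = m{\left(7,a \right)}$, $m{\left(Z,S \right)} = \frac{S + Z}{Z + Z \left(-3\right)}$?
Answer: $- \frac{3}{14} \approx -0.21429$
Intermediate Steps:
$m{\left(Z,S \right)} = - \frac{S + Z}{2 Z}$ ($m{\left(Z,S \right)} = \frac{S + Z}{Z - 3 Z} = \frac{S + Z}{\left(-2\right) Z} = \left(S + Z\right) \left(- \frac{1}{2 Z}\right) = - \frac{S + Z}{2 Z}$)
$r{\left(T,a \right)} = - \frac{1}{2} - \frac{a}{14}$ ($r{\left(T,a \right)} = \frac{- a - 7}{2 \cdot 7} = \frac{1}{2} \cdot \frac{1}{7} \left(- a - 7\right) = \frac{1}{2} \cdot \frac{1}{7} \left(-7 - a\right) = - \frac{1}{2} - \frac{a}{14}$)
$- r{\left(-53,-10 \right)} = - (- \frac{1}{2} - - \frac{5}{7}) = - (- \frac{1}{2} + \frac{5}{7}) = \left(-1\right) \frac{3}{14} = - \frac{3}{14}$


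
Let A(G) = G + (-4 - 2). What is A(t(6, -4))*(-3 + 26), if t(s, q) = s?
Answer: 0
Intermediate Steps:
A(G) = -6 + G (A(G) = G - 6 = -6 + G)
A(t(6, -4))*(-3 + 26) = (-6 + 6)*(-3 + 26) = 0*23 = 0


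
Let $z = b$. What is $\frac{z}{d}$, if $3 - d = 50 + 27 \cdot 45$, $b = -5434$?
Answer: $\frac{2717}{631} \approx 4.3059$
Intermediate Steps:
$z = -5434$
$d = -1262$ ($d = 3 - \left(50 + 27 \cdot 45\right) = 3 - \left(50 + 1215\right) = 3 - 1265 = -1262$)
$\frac{z}{d} = - \frac{5434}{-1262} = \left(-5434\right) \left(- \frac{1}{1262}\right) = \frac{2717}{631}$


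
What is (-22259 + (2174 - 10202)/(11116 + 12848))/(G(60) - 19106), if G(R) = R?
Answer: 22225946/19017431 ≈ 1.1687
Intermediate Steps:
(-22259 + (2174 - 10202)/(11116 + 12848))/(G(60) - 19106) = (-22259 + (2174 - 10202)/(11116 + 12848))/(60 - 19106) = (-22259 - 8028/23964)/(-19046) = (-22259 - 8028*1/23964)*(-1/19046) = (-22259 - 669/1997)*(-1/19046) = -44451892/1997*(-1/19046) = 22225946/19017431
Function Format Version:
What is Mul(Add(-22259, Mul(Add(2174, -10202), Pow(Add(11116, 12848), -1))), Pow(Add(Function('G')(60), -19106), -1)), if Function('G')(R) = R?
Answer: Rational(22225946, 19017431) ≈ 1.1687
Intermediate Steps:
Mul(Add(-22259, Mul(Add(2174, -10202), Pow(Add(11116, 12848), -1))), Pow(Add(Function('G')(60), -19106), -1)) = Mul(Add(-22259, Mul(Add(2174, -10202), Pow(Add(11116, 12848), -1))), Pow(Add(60, -19106), -1)) = Mul(Add(-22259, Mul(-8028, Pow(23964, -1))), Pow(-19046, -1)) = Mul(Add(-22259, Mul(-8028, Rational(1, 23964))), Rational(-1, 19046)) = Mul(Add(-22259, Rational(-669, 1997)), Rational(-1, 19046)) = Mul(Rational(-44451892, 1997), Rational(-1, 19046)) = Rational(22225946, 19017431)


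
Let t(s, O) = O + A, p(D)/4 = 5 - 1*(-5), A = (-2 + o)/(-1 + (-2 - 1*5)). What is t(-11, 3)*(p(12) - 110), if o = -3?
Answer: -1015/4 ≈ -253.75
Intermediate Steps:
A = 5/8 (A = (-2 - 3)/(-1 + (-2 - 1*5)) = -5/(-1 + (-2 - 5)) = -5/(-1 - 7) = -5/(-8) = -5*(-⅛) = 5/8 ≈ 0.62500)
p(D) = 40 (p(D) = 4*(5 - 1*(-5)) = 4*(5 + 5) = 4*10 = 40)
t(s, O) = 5/8 + O (t(s, O) = O + 5/8 = 5/8 + O)
t(-11, 3)*(p(12) - 110) = (5/8 + 3)*(40 - 110) = (29/8)*(-70) = -1015/4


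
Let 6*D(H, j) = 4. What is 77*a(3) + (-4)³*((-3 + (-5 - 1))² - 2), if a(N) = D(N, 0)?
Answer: -15014/3 ≈ -5004.7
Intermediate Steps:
D(H, j) = ⅔ (D(H, j) = (⅙)*4 = ⅔)
a(N) = ⅔
77*a(3) + (-4)³*((-3 + (-5 - 1))² - 2) = 77*(⅔) + (-4)³*((-3 + (-5 - 1))² - 2) = 154/3 - 64*((-3 - 6)² - 2) = 154/3 - 64*((-9)² - 2) = 154/3 - 64*(81 - 2) = 154/3 - 64*79 = 154/3 - 5056 = -15014/3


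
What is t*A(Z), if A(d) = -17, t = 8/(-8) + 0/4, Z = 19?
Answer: 17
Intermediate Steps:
t = -1 (t = 8*(-⅛) + 0*(¼) = -1 + 0 = -1)
t*A(Z) = -1*(-17) = 17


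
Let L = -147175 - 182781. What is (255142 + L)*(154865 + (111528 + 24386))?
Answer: -21754340106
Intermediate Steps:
L = -329956
(255142 + L)*(154865 + (111528 + 24386)) = (255142 - 329956)*(154865 + (111528 + 24386)) = -74814*(154865 + 135914) = -74814*290779 = -21754340106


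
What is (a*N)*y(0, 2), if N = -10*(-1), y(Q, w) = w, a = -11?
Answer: -220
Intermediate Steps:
N = 10
(a*N)*y(0, 2) = -11*10*2 = -110*2 = -220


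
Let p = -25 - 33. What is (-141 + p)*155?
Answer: -30845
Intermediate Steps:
p = -58
(-141 + p)*155 = (-141 - 58)*155 = -199*155 = -30845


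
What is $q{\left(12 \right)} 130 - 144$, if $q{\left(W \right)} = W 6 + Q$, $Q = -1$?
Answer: $9086$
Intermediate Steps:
$q{\left(W \right)} = -1 + 6 W$ ($q{\left(W \right)} = W 6 - 1 = 6 W - 1 = -1 + 6 W$)
$q{\left(12 \right)} 130 - 144 = \left(-1 + 6 \cdot 12\right) 130 - 144 = \left(-1 + 72\right) 130 - 144 = 71 \cdot 130 - 144 = 9230 - 144 = 9086$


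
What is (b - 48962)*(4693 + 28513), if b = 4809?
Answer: -1466144518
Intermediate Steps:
(b - 48962)*(4693 + 28513) = (4809 - 48962)*(4693 + 28513) = -44153*33206 = -1466144518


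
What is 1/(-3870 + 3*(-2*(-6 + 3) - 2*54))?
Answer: -1/4176 ≈ -0.00023946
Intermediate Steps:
1/(-3870 + 3*(-2*(-6 + 3) - 2*54)) = 1/(-3870 + 3*(-2*(-3) - 108)) = 1/(-3870 + 3*(6 - 108)) = 1/(-3870 + 3*(-102)) = 1/(-3870 - 306) = 1/(-4176) = -1/4176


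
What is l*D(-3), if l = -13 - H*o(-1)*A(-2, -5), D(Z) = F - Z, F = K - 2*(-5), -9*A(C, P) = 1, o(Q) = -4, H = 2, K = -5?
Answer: -1000/9 ≈ -111.11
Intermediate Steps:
A(C, P) = -⅑ (A(C, P) = -⅑*1 = -⅑)
F = 5 (F = -5 - 2*(-5) = -5 + 10 = 5)
D(Z) = 5 - Z
l = -125/9 (l = -13 - 2*(-4)*(-1)/9 = -13 - (-8)*(-1)/9 = -13 - 1*8/9 = -13 - 8/9 = -125/9 ≈ -13.889)
l*D(-3) = -125*(5 - 1*(-3))/9 = -125*(5 + 3)/9 = -125/9*8 = -1000/9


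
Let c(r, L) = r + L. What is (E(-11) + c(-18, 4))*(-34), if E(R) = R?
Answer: 850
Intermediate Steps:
c(r, L) = L + r
(E(-11) + c(-18, 4))*(-34) = (-11 + (4 - 18))*(-34) = (-11 - 14)*(-34) = -25*(-34) = 850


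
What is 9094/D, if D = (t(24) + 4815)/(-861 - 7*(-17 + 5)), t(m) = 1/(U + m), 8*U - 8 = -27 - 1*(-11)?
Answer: -81259437/55373 ≈ -1467.5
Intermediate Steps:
U = -1 (U = 1 + (-27 - 1*(-11))/8 = 1 + (-27 + 11)/8 = 1 + (1/8)*(-16) = 1 - 2 = -1)
t(m) = 1/(-1 + m)
D = -110746/17871 (D = (1/(-1 + 24) + 4815)/(-861 - 7*(-17 + 5)) = (1/23 + 4815)/(-861 - 7*(-12)) = (1/23 + 4815)/(-861 + 84) = (110746/23)/(-777) = (110746/23)*(-1/777) = -110746/17871 ≈ -6.1970)
9094/D = 9094/(-110746/17871) = 9094*(-17871/110746) = -81259437/55373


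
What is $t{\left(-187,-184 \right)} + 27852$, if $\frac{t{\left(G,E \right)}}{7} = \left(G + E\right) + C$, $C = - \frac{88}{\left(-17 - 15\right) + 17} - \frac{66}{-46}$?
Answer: $\frac{8730608}{345} \approx 25306.0$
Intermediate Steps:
$C = \frac{2519}{345}$ ($C = - \frac{88}{-32 + 17} - - \frac{33}{23} = - \frac{88}{-15} + \frac{33}{23} = \left(-88\right) \left(- \frac{1}{15}\right) + \frac{33}{23} = \frac{88}{15} + \frac{33}{23} = \frac{2519}{345} \approx 7.3015$)
$t{\left(G,E \right)} = \frac{17633}{345} + 7 E + 7 G$ ($t{\left(G,E \right)} = 7 \left(\left(G + E\right) + \frac{2519}{345}\right) = 7 \left(\left(E + G\right) + \frac{2519}{345}\right) = 7 \left(\frac{2519}{345} + E + G\right) = \frac{17633}{345} + 7 E + 7 G$)
$t{\left(-187,-184 \right)} + 27852 = \left(\frac{17633}{345} + 7 \left(-184\right) + 7 \left(-187\right)\right) + 27852 = \left(\frac{17633}{345} - 1288 - 1309\right) + 27852 = - \frac{878332}{345} + 27852 = \frac{8730608}{345}$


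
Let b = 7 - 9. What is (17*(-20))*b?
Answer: 680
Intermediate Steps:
b = -2
(17*(-20))*b = (17*(-20))*(-2) = -340*(-2) = 680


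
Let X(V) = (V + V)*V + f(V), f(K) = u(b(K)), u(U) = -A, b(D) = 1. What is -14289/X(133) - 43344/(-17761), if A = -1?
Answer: 426560149/209455473 ≈ 2.0365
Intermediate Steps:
u(U) = 1 (u(U) = -1*(-1) = 1)
f(K) = 1
X(V) = 1 + 2*V**2 (X(V) = (V + V)*V + 1 = (2*V)*V + 1 = 2*V**2 + 1 = 1 + 2*V**2)
-14289/X(133) - 43344/(-17761) = -14289/(1 + 2*133**2) - 43344/(-17761) = -14289/(1 + 2*17689) - 43344*(-1/17761) = -14289/(1 + 35378) + 43344/17761 = -14289/35379 + 43344/17761 = -14289*1/35379 + 43344/17761 = -4763/11793 + 43344/17761 = 426560149/209455473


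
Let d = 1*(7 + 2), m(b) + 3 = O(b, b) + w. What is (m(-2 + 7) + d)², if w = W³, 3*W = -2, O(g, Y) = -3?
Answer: 5329/729 ≈ 7.3100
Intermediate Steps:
W = -⅔ (W = (⅓)*(-2) = -⅔ ≈ -0.66667)
w = -8/27 (w = (-⅔)³ = -8/27 ≈ -0.29630)
m(b) = -170/27 (m(b) = -3 + (-3 - 8/27) = -3 - 89/27 = -170/27)
d = 9 (d = 1*9 = 9)
(m(-2 + 7) + d)² = (-170/27 + 9)² = (73/27)² = 5329/729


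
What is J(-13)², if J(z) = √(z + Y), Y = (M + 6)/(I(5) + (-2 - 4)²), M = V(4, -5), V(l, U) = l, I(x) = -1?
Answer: -89/7 ≈ -12.714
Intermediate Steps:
M = 4
Y = 2/7 (Y = (4 + 6)/(-1 + (-2 - 4)²) = 10/(-1 + (-6)²) = 10/(-1 + 36) = 10/35 = 10*(1/35) = 2/7 ≈ 0.28571)
J(z) = √(2/7 + z) (J(z) = √(z + 2/7) = √(2/7 + z))
J(-13)² = (√(14 + 49*(-13))/7)² = (√(14 - 637)/7)² = (√(-623)/7)² = ((I*√623)/7)² = (I*√623/7)² = -89/7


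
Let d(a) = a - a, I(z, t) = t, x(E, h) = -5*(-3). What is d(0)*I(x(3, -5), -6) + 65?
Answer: 65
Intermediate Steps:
x(E, h) = 15
d(a) = 0
d(0)*I(x(3, -5), -6) + 65 = 0*(-6) + 65 = 0 + 65 = 65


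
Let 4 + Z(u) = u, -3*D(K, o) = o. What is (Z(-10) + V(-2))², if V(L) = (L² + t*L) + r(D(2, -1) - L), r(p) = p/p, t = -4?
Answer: 1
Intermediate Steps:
D(K, o) = -o/3
Z(u) = -4 + u
r(p) = 1
V(L) = 1 + L² - 4*L (V(L) = (L² - 4*L) + 1 = 1 + L² - 4*L)
(Z(-10) + V(-2))² = ((-4 - 10) + (1 + (-2)² - 4*(-2)))² = (-14 + (1 + 4 + 8))² = (-14 + 13)² = (-1)² = 1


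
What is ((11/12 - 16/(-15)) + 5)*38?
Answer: 7961/30 ≈ 265.37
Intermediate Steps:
((11/12 - 16/(-15)) + 5)*38 = ((11*(1/12) - 16*(-1/15)) + 5)*38 = ((11/12 + 16/15) + 5)*38 = (119/60 + 5)*38 = (419/60)*38 = 7961/30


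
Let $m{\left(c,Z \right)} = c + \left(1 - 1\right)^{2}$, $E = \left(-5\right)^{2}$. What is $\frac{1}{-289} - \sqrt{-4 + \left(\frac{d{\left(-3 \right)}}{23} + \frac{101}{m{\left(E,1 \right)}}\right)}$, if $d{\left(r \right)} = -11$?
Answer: $- \frac{1}{289} - \frac{6 i \sqrt{161}}{115} \approx -0.0034602 - 0.66201 i$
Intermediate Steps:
$E = 25$
$m{\left(c,Z \right)} = c$ ($m{\left(c,Z \right)} = c + 0^{2} = c + 0 = c$)
$\frac{1}{-289} - \sqrt{-4 + \left(\frac{d{\left(-3 \right)}}{23} + \frac{101}{m{\left(E,1 \right)}}\right)} = \frac{1}{-289} - \sqrt{-4 + \left(- \frac{11}{23} + \frac{101}{25}\right)} = - \frac{1}{289} - \sqrt{-4 + \left(\left(-11\right) \frac{1}{23} + 101 \cdot \frac{1}{25}\right)} = - \frac{1}{289} - \sqrt{-4 + \left(- \frac{11}{23} + \frac{101}{25}\right)} = - \frac{1}{289} - \sqrt{-4 + \frac{2048}{575}} = - \frac{1}{289} - \sqrt{- \frac{252}{575}} = - \frac{1}{289} - \frac{6 i \sqrt{161}}{115}$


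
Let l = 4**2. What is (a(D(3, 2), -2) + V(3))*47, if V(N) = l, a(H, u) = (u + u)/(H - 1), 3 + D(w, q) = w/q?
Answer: 4136/5 ≈ 827.20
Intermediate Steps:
D(w, q) = -3 + w/q
l = 16
a(H, u) = 2*u/(-1 + H) (a(H, u) = (2*u)/(-1 + H) = 2*u/(-1 + H))
V(N) = 16
(a(D(3, 2), -2) + V(3))*47 = (2*(-2)/(-1 + (-3 + 3/2)) + 16)*47 = (2*(-2)/(-1 - 3/2) + 16)*47 = (2*(-2)/(-5/2) + 16)*47 = (2*(-2)*(-2/5) + 16)*47 = (8/5 + 16)*47 = (88/5)*47 = 4136/5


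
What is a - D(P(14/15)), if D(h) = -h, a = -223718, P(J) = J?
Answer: -3355756/15 ≈ -2.2372e+5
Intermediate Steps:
a - D(P(14/15)) = -223718 - (-1)*14/15 = -223718 - 1*(-14/15) = -223718 + 14/15 = -3355756/15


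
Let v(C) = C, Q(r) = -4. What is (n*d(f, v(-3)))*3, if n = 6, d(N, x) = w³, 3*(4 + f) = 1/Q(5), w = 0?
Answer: 0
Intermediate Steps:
f = -49/12 (f = -4 + (⅓)/(-4) = -4 + (⅓)*(-¼) = -4 - 1/12 = -49/12 ≈ -4.0833)
d(N, x) = 0 (d(N, x) = 0³ = 0)
(n*d(f, v(-3)))*3 = (6*0)*3 = 0*3 = 0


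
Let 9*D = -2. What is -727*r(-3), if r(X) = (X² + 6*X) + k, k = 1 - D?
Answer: 50890/9 ≈ 5654.4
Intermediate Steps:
D = -2/9 (D = (⅑)*(-2) = -2/9 ≈ -0.22222)
k = 11/9 (k = 1 - 1*(-2/9) = 1 + 2/9 = 11/9 ≈ 1.2222)
r(X) = 11/9 + X² + 6*X (r(X) = (X² + 6*X) + 11/9 = 11/9 + X² + 6*X)
-727*r(-3) = -727*(11/9 + (-3)² + 6*(-3)) = -727*(11/9 + 9 - 18) = -727*(-70/9) = 50890/9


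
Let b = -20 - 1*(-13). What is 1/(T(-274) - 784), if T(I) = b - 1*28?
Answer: -1/819 ≈ -0.0012210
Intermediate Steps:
b = -7 (b = -20 + 13 = -7)
T(I) = -35 (T(I) = -7 - 1*28 = -7 - 28 = -35)
1/(T(-274) - 784) = 1/(-35 - 784) = 1/(-819) = -1/819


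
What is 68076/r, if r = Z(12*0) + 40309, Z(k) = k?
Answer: 68076/40309 ≈ 1.6889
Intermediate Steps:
r = 40309 (r = 12*0 + 40309 = 0 + 40309 = 40309)
68076/r = 68076/40309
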